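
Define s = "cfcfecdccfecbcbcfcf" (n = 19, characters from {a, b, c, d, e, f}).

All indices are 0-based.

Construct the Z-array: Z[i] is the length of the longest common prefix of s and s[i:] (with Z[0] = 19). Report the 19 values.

[19, 0, 2, 0, 0, 1, 0, 1, 2, 0, 0, 1, 0, 1, 0, 4, 0, 2, 0]

Z[0]=19
i=1: i≥r, start 0; Z[1]=0
i=2: i≥r, start 0; Z[2]=2 scan→box=[2,4)
i=3: min(r-i=1, Z[1]=0)=0; Z[3]=0
i=4: i≥r, start 0; Z[4]=0
i=5: i≥r, start 0; Z[5]=1 scan→box=[5,6)
i=6: i≥r, start 0; Z[6]=0
i=7: i≥r, start 0; Z[7]=1 scan→box=[7,8)
i=8: i≥r, start 0; Z[8]=2 scan→box=[8,10)
i=9: min(r-i=1, Z[1]=0)=0; Z[9]=0
i=10: i≥r, start 0; Z[10]=0
i=11: i≥r, start 0; Z[11]=1 scan→box=[11,12)
i=12: i≥r, start 0; Z[12]=0
i=13: i≥r, start 0; Z[13]=1 scan→box=[13,14)
i=14: i≥r, start 0; Z[14]=0
i=15: i≥r, start 0; Z[15]=4 scan→box=[15,19)
i=16: min(r-i=3, Z[1]=0)=0; Z[16]=0
i=17: min(r-i=2, Z[2]=2)=2; Z[17]=2
i=18: min(r-i=1, Z[3]=0)=0; Z[18]=0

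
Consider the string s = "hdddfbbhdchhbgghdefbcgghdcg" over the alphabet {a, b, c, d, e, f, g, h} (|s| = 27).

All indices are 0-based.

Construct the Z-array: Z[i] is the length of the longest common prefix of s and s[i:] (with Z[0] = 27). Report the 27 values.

Z[0]=27
i=1: fresh scan; Z[1]=0
i=2: fresh scan; Z[2]=0
i=3: fresh scan; Z[3]=0
i=4: fresh scan; Z[4]=0
i=5: fresh scan; Z[5]=0
i=6: fresh scan; Z[6]=0
i=7: fresh scan; Z[7]=2 grow→box=[7,9)
i=8: min(r-i=1, Z[1]=0)=0; Z[8]=0
i=9: fresh scan; Z[9]=0
i=10: fresh scan; Z[10]=1 grow→box=[10,11)
i=11: fresh scan; Z[11]=1 grow→box=[11,12)
i=12: fresh scan; Z[12]=0
i=13: fresh scan; Z[13]=0
i=14: fresh scan; Z[14]=0
i=15: fresh scan; Z[15]=2 grow→box=[15,17)
i=16: min(r-i=1, Z[1]=0)=0; Z[16]=0
i=17: fresh scan; Z[17]=0
i=18: fresh scan; Z[18]=0
i=19: fresh scan; Z[19]=0
i=20: fresh scan; Z[20]=0
i=21: fresh scan; Z[21]=0
i=22: fresh scan; Z[22]=0
i=23: fresh scan; Z[23]=2 grow→box=[23,25)
i=24: min(r-i=1, Z[1]=0)=0; Z[24]=0
i=25: fresh scan; Z[25]=0
i=26: fresh scan; Z[26]=0

[27, 0, 0, 0, 0, 0, 0, 2, 0, 0, 1, 1, 0, 0, 0, 2, 0, 0, 0, 0, 0, 0, 0, 2, 0, 0, 0]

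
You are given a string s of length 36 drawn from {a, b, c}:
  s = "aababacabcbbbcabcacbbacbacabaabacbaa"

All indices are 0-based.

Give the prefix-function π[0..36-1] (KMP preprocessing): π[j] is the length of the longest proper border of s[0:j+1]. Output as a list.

[0, 1, 0, 1, 0, 1, 0, 1, 0, 0, 0, 0, 0, 0, 1, 0, 0, 1, 0, 0, 0, 1, 0, 0, 1, 0, 1, 0, 1, 2, 3, 4, 0, 0, 1, 2]

π[0] = 0
j=1 s[j]='a': π[1]=1 (border 'a')
j=2 s[j]='b': k: 1→0; π[2]=0 (border '')
j=3 s[j]='a': π[3]=1 (border 'a')
j=4 s[j]='b': k: 1→0; π[4]=0 (border '')
j=5 s[j]='a': π[5]=1 (border 'a')
j=6 s[j]='c': k: 1→0; π[6]=0 (border '')
j=7 s[j]='a': π[7]=1 (border 'a')
j=8 s[j]='b': k: 1→0; π[8]=0 (border '')
j=9 s[j]='c': π[9]=0 (border '')
j=10 s[j]='b': π[10]=0 (border '')
j=11 s[j]='b': π[11]=0 (border '')
j=12 s[j]='b': π[12]=0 (border '')
j=13 s[j]='c': π[13]=0 (border '')
j=14 s[j]='a': π[14]=1 (border 'a')
j=15 s[j]='b': k: 1→0; π[15]=0 (border '')
j=16 s[j]='c': π[16]=0 (border '')
j=17 s[j]='a': π[17]=1 (border 'a')
j=18 s[j]='c': k: 1→0; π[18]=0 (border '')
j=19 s[j]='b': π[19]=0 (border '')
j=20 s[j]='b': π[20]=0 (border '')
j=21 s[j]='a': π[21]=1 (border 'a')
j=22 s[j]='c': k: 1→0; π[22]=0 (border '')
j=23 s[j]='b': π[23]=0 (border '')
j=24 s[j]='a': π[24]=1 (border 'a')
j=25 s[j]='c': k: 1→0; π[25]=0 (border '')
j=26 s[j]='a': π[26]=1 (border 'a')
j=27 s[j]='b': k: 1→0; π[27]=0 (border '')
j=28 s[j]='a': π[28]=1 (border 'a')
j=29 s[j]='a': π[29]=2 (border 'aa')
j=30 s[j]='b': π[30]=3 (border 'aab')
j=31 s[j]='a': π[31]=4 (border 'aaba')
j=32 s[j]='c': k: 4→1→0; π[32]=0 (border '')
j=33 s[j]='b': π[33]=0 (border '')
j=34 s[j]='a': π[34]=1 (border 'a')
j=35 s[j]='a': π[35]=2 (border 'aa')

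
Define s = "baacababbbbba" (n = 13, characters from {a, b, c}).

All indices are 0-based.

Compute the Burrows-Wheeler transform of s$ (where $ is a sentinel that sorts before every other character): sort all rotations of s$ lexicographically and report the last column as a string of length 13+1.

rank  rotation        last
    0  $baacababbbbba  a
    1  a$baacababbbbb  b
    2  aacababbbbba$b  b
    3  ababbbbba$baac  c
    4  abbbbba$baacab  b
    5  acababbbbba$ba  a
    6  ba$baacababbbb  b
    7  baacababbbbba$  $
    8  babbbbba$baaca  a
    9  bba$baacababbb  b
   10  bbba$baacababb  b
   11  bbbba$baacabab  b
   12  bbbbba$baacaba  a
   13  cababbbbba$baa  a

abbcbab$abbbaa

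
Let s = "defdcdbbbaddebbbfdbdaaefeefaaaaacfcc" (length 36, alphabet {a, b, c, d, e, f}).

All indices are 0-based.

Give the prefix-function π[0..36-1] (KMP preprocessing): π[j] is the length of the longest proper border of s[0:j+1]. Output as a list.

[0, 0, 0, 1, 0, 1, 0, 0, 0, 0, 1, 1, 2, 0, 0, 0, 0, 1, 0, 1, 0, 0, 0, 0, 0, 0, 0, 0, 0, 0, 0, 0, 0, 0, 0, 0]

π[0] = 0
j=1 s[j]='e': π[1]=0 (border '')
j=2 s[j]='f': π[2]=0 (border '')
j=3 s[j]='d': π[3]=1 (border 'd')
j=4 s[j]='c': k: 1→0; π[4]=0 (border '')
j=5 s[j]='d': π[5]=1 (border 'd')
j=6 s[j]='b': k: 1→0; π[6]=0 (border '')
j=7 s[j]='b': π[7]=0 (border '')
j=8 s[j]='b': π[8]=0 (border '')
j=9 s[j]='a': π[9]=0 (border '')
j=10 s[j]='d': π[10]=1 (border 'd')
j=11 s[j]='d': k: 1→0; π[11]=1 (border 'd')
j=12 s[j]='e': π[12]=2 (border 'de')
j=13 s[j]='b': k: 2→0; π[13]=0 (border '')
j=14 s[j]='b': π[14]=0 (border '')
j=15 s[j]='b': π[15]=0 (border '')
j=16 s[j]='f': π[16]=0 (border '')
j=17 s[j]='d': π[17]=1 (border 'd')
j=18 s[j]='b': k: 1→0; π[18]=0 (border '')
j=19 s[j]='d': π[19]=1 (border 'd')
j=20 s[j]='a': k: 1→0; π[20]=0 (border '')
j=21 s[j]='a': π[21]=0 (border '')
j=22 s[j]='e': π[22]=0 (border '')
j=23 s[j]='f': π[23]=0 (border '')
j=24 s[j]='e': π[24]=0 (border '')
j=25 s[j]='e': π[25]=0 (border '')
j=26 s[j]='f': π[26]=0 (border '')
j=27 s[j]='a': π[27]=0 (border '')
j=28 s[j]='a': π[28]=0 (border '')
j=29 s[j]='a': π[29]=0 (border '')
j=30 s[j]='a': π[30]=0 (border '')
j=31 s[j]='a': π[31]=0 (border '')
j=32 s[j]='c': π[32]=0 (border '')
j=33 s[j]='f': π[33]=0 (border '')
j=34 s[j]='c': π[34]=0 (border '')
j=35 s[j]='c': π[35]=0 (border '')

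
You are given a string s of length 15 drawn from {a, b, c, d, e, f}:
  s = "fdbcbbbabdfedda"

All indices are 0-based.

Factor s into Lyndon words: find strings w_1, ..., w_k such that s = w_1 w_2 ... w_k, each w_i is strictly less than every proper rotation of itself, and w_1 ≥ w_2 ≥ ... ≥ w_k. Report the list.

emit factor 1: 'f' (i=0, period=1)
emit factor 2: 'd' (i=1, period=1)
emit factor 3: 'bc' (i=2, period=2)
emit factor 4: 'b' (i=4, period=1)
emit factor 5: 'b' (i=5, period=1)
emit factor 6: 'b' (i=6, period=1)
emit factor 7: 'abdfedd' (i=7, period=7)
emit factor 8: 'a' (i=14, period=1)

["f", "d", "bc", "b", "b", "b", "abdfedd", "a"]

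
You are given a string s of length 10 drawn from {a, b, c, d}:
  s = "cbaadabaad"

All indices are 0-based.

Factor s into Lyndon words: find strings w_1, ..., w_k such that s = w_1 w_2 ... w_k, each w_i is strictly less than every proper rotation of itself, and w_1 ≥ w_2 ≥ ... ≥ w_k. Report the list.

["c", "b", "aadab", "aad"]

emit factor 1: 'c' (i=0, period=1)
emit factor 2: 'b' (i=1, period=1)
emit factor 3: 'aadab' (i=2, period=5)
emit factor 4: 'aad' (i=7, period=3)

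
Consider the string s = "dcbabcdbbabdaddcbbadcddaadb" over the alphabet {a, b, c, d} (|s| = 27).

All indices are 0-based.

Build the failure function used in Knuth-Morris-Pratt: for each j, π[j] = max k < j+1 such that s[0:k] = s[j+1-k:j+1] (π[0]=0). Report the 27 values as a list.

[0, 0, 0, 0, 0, 0, 1, 0, 0, 0, 0, 1, 0, 1, 1, 2, 3, 0, 0, 1, 2, 1, 1, 0, 0, 1, 0]

π[0] = 0
j=1 s[j]='c': π[1]=0 (border '')
j=2 s[j]='b': π[2]=0 (border '')
j=3 s[j]='a': π[3]=0 (border '')
j=4 s[j]='b': π[4]=0 (border '')
j=5 s[j]='c': π[5]=0 (border '')
j=6 s[j]='d': π[6]=1 (border 'd')
j=7 s[j]='b': k: 1→0; π[7]=0 (border '')
j=8 s[j]='b': π[8]=0 (border '')
j=9 s[j]='a': π[9]=0 (border '')
j=10 s[j]='b': π[10]=0 (border '')
j=11 s[j]='d': π[11]=1 (border 'd')
j=12 s[j]='a': k: 1→0; π[12]=0 (border '')
j=13 s[j]='d': π[13]=1 (border 'd')
j=14 s[j]='d': k: 1→0; π[14]=1 (border 'd')
j=15 s[j]='c': π[15]=2 (border 'dc')
j=16 s[j]='b': π[16]=3 (border 'dcb')
j=17 s[j]='b': k: 3→0; π[17]=0 (border '')
j=18 s[j]='a': π[18]=0 (border '')
j=19 s[j]='d': π[19]=1 (border 'd')
j=20 s[j]='c': π[20]=2 (border 'dc')
j=21 s[j]='d': k: 2→0; π[21]=1 (border 'd')
j=22 s[j]='d': k: 1→0; π[22]=1 (border 'd')
j=23 s[j]='a': k: 1→0; π[23]=0 (border '')
j=24 s[j]='a': π[24]=0 (border '')
j=25 s[j]='d': π[25]=1 (border 'd')
j=26 s[j]='b': k: 1→0; π[26]=0 (border '')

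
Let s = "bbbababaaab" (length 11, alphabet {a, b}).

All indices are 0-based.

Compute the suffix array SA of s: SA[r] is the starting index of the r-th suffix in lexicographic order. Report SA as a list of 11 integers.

[7, 8, 9, 5, 3, 10, 6, 4, 2, 1, 0]

rank→(start, suffix):
  0 → (7, 'aaab')
  1 → (8, 'aab')
  2 → (9, 'ab')
  3 → (5, 'abaaab')
  4 → (3, 'ababaaab')
  5 → (10, 'b')
  6 → (6, 'baaab')
  7 → (4, 'babaaab')
  8 → (2, 'bababaaab')
  9 → (1, 'bbababaaab')
  10 → (0, 'bbbababaaab')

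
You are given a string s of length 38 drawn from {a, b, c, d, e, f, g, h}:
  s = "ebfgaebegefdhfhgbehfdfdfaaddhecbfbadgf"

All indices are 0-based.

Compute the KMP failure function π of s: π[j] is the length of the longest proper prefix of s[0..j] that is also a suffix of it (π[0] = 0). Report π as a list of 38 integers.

[0, 0, 0, 0, 0, 1, 2, 1, 0, 1, 0, 0, 0, 0, 0, 0, 0, 1, 0, 0, 0, 0, 0, 0, 0, 0, 0, 0, 0, 1, 0, 0, 0, 0, 0, 0, 0, 0]

π[0] = 0
j=1 s[j]='b': π[1]=0 (border '')
j=2 s[j]='f': π[2]=0 (border '')
j=3 s[j]='g': π[3]=0 (border '')
j=4 s[j]='a': π[4]=0 (border '')
j=5 s[j]='e': π[5]=1 (border 'e')
j=6 s[j]='b': π[6]=2 (border 'eb')
j=7 s[j]='e': k: 2→0; π[7]=1 (border 'e')
j=8 s[j]='g': k: 1→0; π[8]=0 (border '')
j=9 s[j]='e': π[9]=1 (border 'e')
j=10 s[j]='f': k: 1→0; π[10]=0 (border '')
j=11 s[j]='d': π[11]=0 (border '')
j=12 s[j]='h': π[12]=0 (border '')
j=13 s[j]='f': π[13]=0 (border '')
j=14 s[j]='h': π[14]=0 (border '')
j=15 s[j]='g': π[15]=0 (border '')
j=16 s[j]='b': π[16]=0 (border '')
j=17 s[j]='e': π[17]=1 (border 'e')
j=18 s[j]='h': k: 1→0; π[18]=0 (border '')
j=19 s[j]='f': π[19]=0 (border '')
j=20 s[j]='d': π[20]=0 (border '')
j=21 s[j]='f': π[21]=0 (border '')
j=22 s[j]='d': π[22]=0 (border '')
j=23 s[j]='f': π[23]=0 (border '')
j=24 s[j]='a': π[24]=0 (border '')
j=25 s[j]='a': π[25]=0 (border '')
j=26 s[j]='d': π[26]=0 (border '')
j=27 s[j]='d': π[27]=0 (border '')
j=28 s[j]='h': π[28]=0 (border '')
j=29 s[j]='e': π[29]=1 (border 'e')
j=30 s[j]='c': k: 1→0; π[30]=0 (border '')
j=31 s[j]='b': π[31]=0 (border '')
j=32 s[j]='f': π[32]=0 (border '')
j=33 s[j]='b': π[33]=0 (border '')
j=34 s[j]='a': π[34]=0 (border '')
j=35 s[j]='d': π[35]=0 (border '')
j=36 s[j]='g': π[36]=0 (border '')
j=37 s[j]='f': π[37]=0 (border '')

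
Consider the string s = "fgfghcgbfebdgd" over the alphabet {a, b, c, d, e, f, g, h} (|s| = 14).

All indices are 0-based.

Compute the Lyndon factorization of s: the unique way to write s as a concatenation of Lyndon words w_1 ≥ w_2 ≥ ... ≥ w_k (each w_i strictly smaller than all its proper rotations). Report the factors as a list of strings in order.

emit factor 1: 'fgfgh' (i=0, period=5)
emit factor 2: 'cg' (i=5, period=2)
emit factor 3: 'bfe' (i=7, period=3)
emit factor 4: 'bdgd' (i=10, period=4)

["fgfgh", "cg", "bfe", "bdgd"]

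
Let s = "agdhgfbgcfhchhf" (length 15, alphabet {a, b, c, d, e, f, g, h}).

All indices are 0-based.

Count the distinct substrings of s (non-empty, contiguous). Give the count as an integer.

112

rank | idx | suffix
   0 |   0 | agdhgfbgcfhchhf
   1 |   6 | bgcfhchhf
   2 |   8 | cfhchhf
   3 |  11 | chhf
   4 |   2 | dhgfbgcfhchhf
   5 |  14 | f
   6 |   5 | fbgcfhchhf
   7 |   9 | fhchhf
   8 |   7 | gcfhchhf
   9 |   1 | gdhgfbgcfhchhf
  10 |   4 | gfbgcfhchhf
  11 |  10 | hchhf
  12 |  13 | hf
  13 |   3 | hgfbgcfhchhf
  14 |  12 | hhf

SA = [0, 6, 8, 11, 2, 14, 5, 9, 7, 1, 4, 10, 13, 3, 12]
rank  pair      lcp
   1  s[0:],s[6:]  0  ''
   2  s[6:],s[8:]  0  ''
   3  s[8:],s[11:]  1  'c'
   4  s[11:],s[2:]  0  ''
   5  s[2:],s[14:]  0  ''
   6  s[14:],s[5:]  1  'f'
   7  s[5:],s[9:]  1  'f'
   8  s[9:],s[7:]  0  ''
   9  s[7:],s[1:]  1  'g'
  10  s[1:],s[4:]  1  'g'
  11  s[4:],s[10:]  0  ''
  12  s[10:],s[13:]  1  'h'
  13  s[13:],s[3:]  1  'h'
  14  s[3:],s[12:]  1  'h'

n(n+1)/2 = 15·16/2 = 120
Σ LCP = 0 + 0 + 0 + 1 + 0 + 0 + 1 + 1 + 0 + 1 + 1 + 0 + 1 + 1 + 1 = 8
distinct = 120 − 8 = 112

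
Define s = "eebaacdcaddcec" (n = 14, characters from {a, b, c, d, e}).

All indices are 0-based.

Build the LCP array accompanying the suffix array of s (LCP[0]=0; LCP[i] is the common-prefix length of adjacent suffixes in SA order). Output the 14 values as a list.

sorted suffixes:
  #0 SA[0]=3  'aacdcaddcec'
  #1 SA[1]=4  'acdcaddcec'
  #2 SA[2]=8  'addcec'
  #3 SA[3]=2  'baacdcaddcec'
  #4 SA[4]=13  'c'
  #5 SA[5]=7  'caddcec'
  #6 SA[6]=5  'cdcaddcec'
  #7 SA[7]=11  'cec'
  #8 SA[8]=6  'dcaddcec'
  #9 SA[9]=10  'dcec'
  #10 SA[10]=9  'ddcec'
  #11 SA[11]=1  'ebaacdcaddcec'
  #12 SA[12]=12  'ec'
  #13 SA[13]=0  'eebaacdcaddcec'

SA = [3, 4, 8, 2, 13, 7, 5, 11, 6, 10, 9, 1, 12, 0]
rank  pair      lcp
   1  s[3:],s[4:]  1  'a'
   2  s[4:],s[8:]  1  'a'
   3  s[8:],s[2:]  0  ''
   4  s[2:],s[13:]  0  ''
   5  s[13:],s[7:]  1  'c'
   6  s[7:],s[5:]  1  'c'
   7  s[5:],s[11:]  1  'c'
   8  s[11:],s[6:]  0  ''
   9  s[6:],s[10:]  2  'dc'
  10  s[10:],s[9:]  1  'd'
  11  s[9:],s[1:]  0  ''
  12  s[1:],s[12:]  1  'e'
  13  s[12:],s[0:]  1  'e'

[0, 1, 1, 0, 0, 1, 1, 1, 0, 2, 1, 0, 1, 1]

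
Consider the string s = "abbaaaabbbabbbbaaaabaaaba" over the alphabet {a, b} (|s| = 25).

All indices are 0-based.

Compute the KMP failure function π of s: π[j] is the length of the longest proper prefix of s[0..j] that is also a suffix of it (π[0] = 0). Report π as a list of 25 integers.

[0, 0, 0, 1, 1, 1, 1, 2, 3, 0, 1, 2, 3, 0, 0, 1, 1, 1, 1, 2, 1, 1, 1, 2, 1]

π[0] = 0
j=1 s[j]='b': π[1]=0 (border '')
j=2 s[j]='b': π[2]=0 (border '')
j=3 s[j]='a': π[3]=1 (border 'a')
j=4 s[j]='a': k: 1→0; π[4]=1 (border 'a')
j=5 s[j]='a': k: 1→0; π[5]=1 (border 'a')
j=6 s[j]='a': k: 1→0; π[6]=1 (border 'a')
j=7 s[j]='b': π[7]=2 (border 'ab')
j=8 s[j]='b': π[8]=3 (border 'abb')
j=9 s[j]='b': k: 3→0; π[9]=0 (border '')
j=10 s[j]='a': π[10]=1 (border 'a')
j=11 s[j]='b': π[11]=2 (border 'ab')
j=12 s[j]='b': π[12]=3 (border 'abb')
j=13 s[j]='b': k: 3→0; π[13]=0 (border '')
j=14 s[j]='b': π[14]=0 (border '')
j=15 s[j]='a': π[15]=1 (border 'a')
j=16 s[j]='a': k: 1→0; π[16]=1 (border 'a')
j=17 s[j]='a': k: 1→0; π[17]=1 (border 'a')
j=18 s[j]='a': k: 1→0; π[18]=1 (border 'a')
j=19 s[j]='b': π[19]=2 (border 'ab')
j=20 s[j]='a': k: 2→0; π[20]=1 (border 'a')
j=21 s[j]='a': k: 1→0; π[21]=1 (border 'a')
j=22 s[j]='a': k: 1→0; π[22]=1 (border 'a')
j=23 s[j]='b': π[23]=2 (border 'ab')
j=24 s[j]='a': k: 2→0; π[24]=1 (border 'a')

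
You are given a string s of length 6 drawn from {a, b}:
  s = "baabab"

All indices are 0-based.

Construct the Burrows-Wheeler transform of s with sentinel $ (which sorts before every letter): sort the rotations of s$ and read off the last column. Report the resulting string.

bbbaa$a

rank  rotation last
    0  $baabab  b
    1  aabab$b  b
    2  ab$baab  b
    3  abab$ba  a
    4  b$baaba  a
    5  baabab$  $
    6  bab$baa  a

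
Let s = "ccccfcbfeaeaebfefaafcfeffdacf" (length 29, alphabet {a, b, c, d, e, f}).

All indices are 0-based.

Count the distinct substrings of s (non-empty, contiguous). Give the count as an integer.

rank | idx | suffix
   0 |  17 | aafcfeffdacf
   1 |  26 | acf
   2 |   9 | aeaebfefaafcfeffdacf
   3 |  11 | aebfefaafcfeffdacf
   4 |  18 | afcfeffdacf
   5 |   6 | bfeaeaebfefaafcfeffdacf
   6 |  13 | bfefaafcfeffdacf
   7 |   5 | cbfeaeaebfefaafcfeffdacf
   8 |   0 | ccccfcbfeaeaebfefaafcfeffdacf
   9 |   1 | cccfcbfeaeaebfefaafcfeffdacf
  10 |   2 | ccfcbfeaeaebfefaafcfeffdacf
  11 |  27 | cf
  12 |   3 | cfcbfeaeaebfefaafcfeffdacf
  13 |  20 | cfeffdacf
  14 |  25 | dacf
  15 |   8 | eaeaebfefaafcfeffdacf
  16 |  10 | eaebfefaafcfeffdacf
  17 |  12 | ebfefaafcfeffdacf
  18 |  15 | efaafcfeffdacf
  19 |  22 | effdacf
  20 |  28 | f
  21 |  16 | faafcfeffdacf
  22 |   4 | fcbfeaeaebfefaafcfeffdacf
  23 |  19 | fcfeffdacf
  24 |  24 | fdacf
  25 |   7 | feaeaebfefaafcfeffdacf
  26 |  14 | fefaafcfeffdacf
  27 |  21 | feffdacf
  28 |  23 | ffdacf

SA = [17, 26, 9, 11, 18, 6, 13, 5, 0, 1, 2, 27, 3, 20, 25, 8, 10, 12, 15, 22, 28, 16, 4, 19, 24, 7, 14, 21, 23]
[i] adj suffixes → lcp
  [1] 17/26 → 1 ('a')
  [2] 26/9 → 1 ('a')
  [3] 9/11 → 2 ('ae')
  [4] 11/18 → 1 ('a')
  [5] 18/6 → 0 ('')
  [6] 6/13 → 3 ('bfe')
  [7] 13/5 → 0 ('')
  [8] 5/0 → 1 ('c')
  [9] 0/1 → 3 ('ccc')
  [10] 1/2 → 2 ('cc')
  [11] 2/27 → 1 ('c')
  [12] 27/3 → 2 ('cf')
  [13] 3/20 → 2 ('cf')
  [14] 20/25 → 0 ('')
  [15] 25/8 → 0 ('')
  [16] 8/10 → 3 ('eae')
  [17] 10/12 → 1 ('e')
  [18] 12/15 → 1 ('e')
  [19] 15/22 → 2 ('ef')
  [20] 22/28 → 0 ('')
  [21] 28/16 → 1 ('f')
  [22] 16/4 → 1 ('f')
  [23] 4/19 → 2 ('fc')
  [24] 19/24 → 1 ('f')
  [25] 24/7 → 1 ('f')
  [26] 7/14 → 2 ('fe')
  [27] 14/21 → 3 ('fef')
  [28] 21/23 → 1 ('f')

n(n+1)/2 = 29·30/2 = 435
Σ LCP = 0 + 1 + 1 + 2 + 1 + 0 + 3 + 0 + 1 + 3 + 2 + 1 + 2 + 2 + 0 + 0 + 3 + 1 + 1 + 2 + 0 + 1 + 1 + 2 + 1 + 1 + 2 + 3 + 1 = 38
distinct = 435 − 38 = 397

397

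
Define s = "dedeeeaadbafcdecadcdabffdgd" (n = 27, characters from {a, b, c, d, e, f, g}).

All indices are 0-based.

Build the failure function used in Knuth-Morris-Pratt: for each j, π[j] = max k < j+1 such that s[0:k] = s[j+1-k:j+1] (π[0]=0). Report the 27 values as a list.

π[0] = 0
j=1 s[j]='e': π[1]=0 (border '')
j=2 s[j]='d': π[2]=1 (border 'd')
j=3 s[j]='e': π[3]=2 (border 'de')
j=4 s[j]='e': k: 2→0; π[4]=0 (border '')
j=5 s[j]='e': π[5]=0 (border '')
j=6 s[j]='a': π[6]=0 (border '')
j=7 s[j]='a': π[7]=0 (border '')
j=8 s[j]='d': π[8]=1 (border 'd')
j=9 s[j]='b': k: 1→0; π[9]=0 (border '')
j=10 s[j]='a': π[10]=0 (border '')
j=11 s[j]='f': π[11]=0 (border '')
j=12 s[j]='c': π[12]=0 (border '')
j=13 s[j]='d': π[13]=1 (border 'd')
j=14 s[j]='e': π[14]=2 (border 'de')
j=15 s[j]='c': k: 2→0; π[15]=0 (border '')
j=16 s[j]='a': π[16]=0 (border '')
j=17 s[j]='d': π[17]=1 (border 'd')
j=18 s[j]='c': k: 1→0; π[18]=0 (border '')
j=19 s[j]='d': π[19]=1 (border 'd')
j=20 s[j]='a': k: 1→0; π[20]=0 (border '')
j=21 s[j]='b': π[21]=0 (border '')
j=22 s[j]='f': π[22]=0 (border '')
j=23 s[j]='f': π[23]=0 (border '')
j=24 s[j]='d': π[24]=1 (border 'd')
j=25 s[j]='g': k: 1→0; π[25]=0 (border '')
j=26 s[j]='d': π[26]=1 (border 'd')

[0, 0, 1, 2, 0, 0, 0, 0, 1, 0, 0, 0, 0, 1, 2, 0, 0, 1, 0, 1, 0, 0, 0, 0, 1, 0, 1]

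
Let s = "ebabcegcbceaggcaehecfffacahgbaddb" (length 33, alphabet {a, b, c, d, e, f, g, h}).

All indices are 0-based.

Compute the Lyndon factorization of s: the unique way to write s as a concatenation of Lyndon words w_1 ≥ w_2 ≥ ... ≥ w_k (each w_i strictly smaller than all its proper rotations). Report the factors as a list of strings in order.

emit factor 1: 'e' (i=0, period=1)
emit factor 2: 'b' (i=1, period=1)
emit factor 3: 'abcegcbceaggcaehecfffacahgbaddb' (i=2, period=31)

["e", "b", "abcegcbceaggcaehecfffacahgbaddb"]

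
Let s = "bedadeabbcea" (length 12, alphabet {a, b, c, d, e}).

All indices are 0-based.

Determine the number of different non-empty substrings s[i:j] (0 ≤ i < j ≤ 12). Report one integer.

rank→(start, suffix):
  0 → (11, 'a')
  1 → (6, 'abbcea')
  2 → (3, 'adeabbcea')
  3 → (7, 'bbcea')
  4 → (8, 'bcea')
  5 → (0, 'bedadeabbcea')
  6 → (9, 'cea')
  7 → (2, 'dadeabbcea')
  8 → (4, 'deabbcea')
  9 → (10, 'ea')
  10 → (5, 'eabbcea')
  11 → (1, 'edadeabbcea')

SA = [11, 6, 3, 7, 8, 0, 9, 2, 4, 10, 5, 1]
[i] adj suffixes → lcp
  [1] 11/6 → 1 ('a')
  [2] 6/3 → 1 ('a')
  [3] 3/7 → 0 ('')
  [4] 7/8 → 1 ('b')
  [5] 8/0 → 1 ('b')
  [6] 0/9 → 0 ('')
  [7] 9/2 → 0 ('')
  [8] 2/4 → 1 ('d')
  [9] 4/10 → 0 ('')
  [10] 10/5 → 2 ('ea')
  [11] 5/1 → 1 ('e')

n(n+1)/2 = 12·13/2 = 78
Σ LCP = 0 + 1 + 1 + 0 + 1 + 1 + 0 + 0 + 1 + 0 + 2 + 1 = 8
distinct = 78 − 8 = 70

70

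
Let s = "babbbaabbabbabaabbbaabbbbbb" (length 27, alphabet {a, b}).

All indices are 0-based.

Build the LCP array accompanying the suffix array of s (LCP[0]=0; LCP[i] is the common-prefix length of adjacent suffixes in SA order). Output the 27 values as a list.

[0, 4, 5, 1, 2, 5, 3, 8, 4, 0, 1, 5, 6, 2, 3, 4, 1, 2, 6, 3, 4, 2, 3, 7, 3, 4, 5]

rank | idx | suffix
   0 |   5 | aabbabbabaabbbaabbbbbb
   1 |  14 | aabbbaabbbbbb
   2 |  19 | aabbbbbb
   3 |  12 | abaabbbaabbbbbb
   4 |   9 | abbabaabbbaabbbbbb
   5 |   6 | abbabbabaabbbaabbbbbb
   6 |   1 | abbbaabbabbabaabbbaabbbbbb
   7 |  15 | abbbaabbbbbb
   8 |  20 | abbbbbb
   9 |  26 | b
  10 |   4 | baabbabbabaabbbaabbbbbb
  11 |  13 | baabbbaabbbbbb
  12 |  18 | baabbbbbb
  13 |  11 | babaabbbaabbbbbb
  14 |   8 | babbabaabbbaabbbbbb
  15 |   0 | babbbaabbabbabaabbbaabbbbbb
  16 |  25 | bb
  17 |   3 | bbaabbabbabaabbbaabbbbbb
  18 |  17 | bbaabbbbbb
  19 |  10 | bbabaabbbaabbbbbb
  20 |   7 | bbabbabaabbbaabbbbbb
  21 |  24 | bbb
  22 |   2 | bbbaabbabbabaabbbaabbbbbb
  23 |  16 | bbbaabbbbbb
  24 |  23 | bbbb
  25 |  22 | bbbbb
  26 |  21 | bbbbbb

SA = [5, 14, 19, 12, 9, 6, 1, 15, 20, 26, 4, 13, 18, 11, 8, 0, 25, 3, 17, 10, 7, 24, 2, 16, 23, 22, 21]
i: (SA[i-1],SA[i]) lcp shared
  1: (5,14) 4 'aabb'
  2: (14,19) 5 'aabbb'
  3: (19,12) 1 'a'
  4: (12,9) 2 'ab'
  5: (9,6) 5 'abbab'
  6: (6,1) 3 'abb'
  7: (1,15) 8 'abbbaabb'
  8: (15,20) 4 'abbb'
  9: (20,26) 0 ''
  10: (26,4) 1 'b'
  11: (4,13) 5 'baabb'
  12: (13,18) 6 'baabbb'
  13: (18,11) 2 'ba'
  14: (11,8) 3 'bab'
  15: (8,0) 4 'babb'
  16: (0,25) 1 'b'
  17: (25,3) 2 'bb'
  18: (3,17) 6 'bbaabb'
  19: (17,10) 3 'bba'
  20: (10,7) 4 'bbab'
  21: (7,24) 2 'bb'
  22: (24,2) 3 'bbb'
  23: (2,16) 7 'bbbaabb'
  24: (16,23) 3 'bbb'
  25: (23,22) 4 'bbbb'
  26: (22,21) 5 'bbbbb'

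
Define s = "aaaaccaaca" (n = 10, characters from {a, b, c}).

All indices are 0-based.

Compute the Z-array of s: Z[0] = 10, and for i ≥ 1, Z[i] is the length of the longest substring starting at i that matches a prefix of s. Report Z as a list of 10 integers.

Z[0]=10
i=1: fresh scan; Z[1]=3 extend→box=[1,4)
i=2: min(r-i=2, Z[1]=3)=2; Z[2]=2
i=3: min(r-i=1, Z[2]=2)=1; Z[3]=1
i=4: fresh scan; Z[4]=0
i=5: fresh scan; Z[5]=0
i=6: fresh scan; Z[6]=2 extend→box=[6,8)
i=7: min(r-i=1, Z[1]=3)=1; Z[7]=1
i=8: fresh scan; Z[8]=0
i=9: fresh scan; Z[9]=1 extend→box=[9,10)

[10, 3, 2, 1, 0, 0, 2, 1, 0, 1]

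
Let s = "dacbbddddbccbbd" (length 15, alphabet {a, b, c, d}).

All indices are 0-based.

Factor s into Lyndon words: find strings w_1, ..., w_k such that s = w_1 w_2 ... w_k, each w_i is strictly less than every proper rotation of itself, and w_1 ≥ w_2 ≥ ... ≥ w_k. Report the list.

["d", "acbbddddbccbbd"]

emit factor 1: 'd' (i=0, period=1)
emit factor 2: 'acbbddddbccbbd' (i=1, period=14)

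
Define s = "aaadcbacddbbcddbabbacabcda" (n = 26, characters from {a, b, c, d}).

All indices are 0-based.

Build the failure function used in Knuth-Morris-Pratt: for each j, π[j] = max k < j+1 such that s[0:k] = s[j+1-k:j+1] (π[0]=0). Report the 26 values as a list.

π[0] = 0
j=1 s[j]='a': π[1]=1 (border 'a')
j=2 s[j]='a': π[2]=2 (border 'aa')
j=3 s[j]='d': k: 2→1→0; π[3]=0 (border '')
j=4 s[j]='c': π[4]=0 (border '')
j=5 s[j]='b': π[5]=0 (border '')
j=6 s[j]='a': π[6]=1 (border 'a')
j=7 s[j]='c': k: 1→0; π[7]=0 (border '')
j=8 s[j]='d': π[8]=0 (border '')
j=9 s[j]='d': π[9]=0 (border '')
j=10 s[j]='b': π[10]=0 (border '')
j=11 s[j]='b': π[11]=0 (border '')
j=12 s[j]='c': π[12]=0 (border '')
j=13 s[j]='d': π[13]=0 (border '')
j=14 s[j]='d': π[14]=0 (border '')
j=15 s[j]='b': π[15]=0 (border '')
j=16 s[j]='a': π[16]=1 (border 'a')
j=17 s[j]='b': k: 1→0; π[17]=0 (border '')
j=18 s[j]='b': π[18]=0 (border '')
j=19 s[j]='a': π[19]=1 (border 'a')
j=20 s[j]='c': k: 1→0; π[20]=0 (border '')
j=21 s[j]='a': π[21]=1 (border 'a')
j=22 s[j]='b': k: 1→0; π[22]=0 (border '')
j=23 s[j]='c': π[23]=0 (border '')
j=24 s[j]='d': π[24]=0 (border '')
j=25 s[j]='a': π[25]=1 (border 'a')

[0, 1, 2, 0, 0, 0, 1, 0, 0, 0, 0, 0, 0, 0, 0, 0, 1, 0, 0, 1, 0, 1, 0, 0, 0, 1]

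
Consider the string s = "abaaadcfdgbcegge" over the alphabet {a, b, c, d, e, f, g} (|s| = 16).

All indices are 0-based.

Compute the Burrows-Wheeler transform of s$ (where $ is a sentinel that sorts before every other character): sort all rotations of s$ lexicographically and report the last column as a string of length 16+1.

rank  rotation           last
    0  $abaaadcfdgbcegge  e
    1  aaadcfdgbcegge$ab  b
    2  aadcfdgbcegge$aba  a
    3  abaaadcfdgbcegge$  $
    4  adcfdgbcegge$abaa  a
    5  baaadcfdgbcegge$a  a
    6  bcegge$abaaadcfdg  g
    7  cegge$abaaadcfdgb  b
    8  cfdgbcegge$abaaad  d
    9  dcfdgbcegge$abaaa  a
   10  dgbcegge$abaaadcf  f
   11  e$abaaadcfdgbcegg  g
   12  egge$abaaadcfdgbc  c
   13  fdgbcegge$abaaadc  c
   14  gbcegge$abaaadcfd  d
   15  ge$abaaadcfdgbceg  g
   16  gge$abaaadcfdgbce  e

eba$aagbdafgccdge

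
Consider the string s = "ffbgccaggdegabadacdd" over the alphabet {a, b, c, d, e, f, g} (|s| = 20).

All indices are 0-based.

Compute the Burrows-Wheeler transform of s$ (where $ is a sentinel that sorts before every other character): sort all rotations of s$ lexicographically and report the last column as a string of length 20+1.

rank  rotation               last
    0  $ffbgccaggdegabadacdd  d
    1  abadacdd$ffbgccaggdeg  g
    2  acdd$ffbgccaggdegabad  d
    3  adacdd$ffbgccaggdegab  b
    4  aggdegabadacdd$ffbgcc  c
    5  badacdd$ffbgccaggdega  a
    6  bgccaggdegabadacdd$ff  f
    7  caggdegabadacdd$ffbgc  c
    8  ccaggdegabadacdd$ffbg  g
    9  cdd$ffbgccaggdegabada  a
   10  d$ffbgccaggdegabadacd  d
   11  dacdd$ffbgccaggdegaba  a
   12  dd$ffbgccaggdegabadac  c
   13  degabadacdd$ffbgccagg  g
   14  egabadacdd$ffbgccaggd  d
   15  fbgccaggdegabadacdd$f  f
   16  ffbgccaggdegabadacdd$  $
   17  gabadacdd$ffbgccaggde  e
   18  gccaggdegabadacdd$ffb  b
   19  gdegabadacdd$ffbgccag  g
   20  ggdegabadacdd$ffbgcca  a

dgdbcafcgadacgdf$ebga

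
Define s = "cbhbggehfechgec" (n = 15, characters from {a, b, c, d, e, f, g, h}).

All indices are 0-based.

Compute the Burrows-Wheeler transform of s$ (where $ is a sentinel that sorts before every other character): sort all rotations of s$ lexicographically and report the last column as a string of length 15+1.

chce$egfghhgbbec

rank  rotation          last
    0  $cbhbggehfechgec  c
    1  bggehfechgec$cbh  h
    2  bhbggehfechgec$c  c
    3  c$cbhbggehfechge  e
    4  cbhbggehfechgec$  $
    5  chgec$cbhbggehfe  e
    6  ec$cbhbggehfechg  g
    7  echgec$cbhbggehf  f
    8  ehfechgec$cbhbgg  g
    9  fechgec$cbhbggeh  h
   10  gec$cbhbggehfech  h
   11  gehfechgec$cbhbg  g
   12  ggehfechgec$cbhb  b
   13  hbggehfechgec$cb  b
   14  hfechgec$cbhbgge  e
   15  hgec$cbhbggehfec  c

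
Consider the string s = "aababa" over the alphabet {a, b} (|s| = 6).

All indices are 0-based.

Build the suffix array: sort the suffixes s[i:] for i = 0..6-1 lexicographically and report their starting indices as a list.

[5, 0, 3, 1, 4, 2]

sorted suffixes:
  #0 SA[0]=5  'a'
  #1 SA[1]=0  'aababa'
  #2 SA[2]=3  'aba'
  #3 SA[3]=1  'ababa'
  #4 SA[4]=4  'ba'
  #5 SA[5]=2  'baba'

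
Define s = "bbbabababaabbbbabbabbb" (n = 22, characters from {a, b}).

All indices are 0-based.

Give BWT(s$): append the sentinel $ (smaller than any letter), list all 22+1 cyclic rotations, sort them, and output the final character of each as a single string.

rank  rotation                 last
    0  $bbbabababaabbbbabbabbb  b
    1  aabbbbabbabbb$bbbababab  b
    2  abaabbbbabbabbb$bbbabab  b
    3  ababaabbbbabbabbb$bbbab  b
    4  abababaabbbbabbabbb$bbb  b
    5  abbabbb$bbbabababaabbbb  b
    6  abbb$bbbabababaabbbbabb  b
    7  abbbbabbabbb$bbbabababa  a
    8  b$bbbabababaabbbbabbabb  b
    9  baabbbbabbabbb$bbbababa  a
   10  babaabbbbabbabbb$bbbaba  a
   11  bababaabbbbabbabbb$bbba  a
   12  babababaabbbbabbabbb$bb  b
   13  babbabbb$bbbabababaabbb  b
   14  babbb$bbbabababaabbbbab  b
   15  bb$bbbabababaabbbbabbab  b
   16  bbabababaabbbbabbabbb$b  b
   17  bbabbabbb$bbbabababaabb  b
   18  bbabbb$bbbabababaabbbba  a
   19  bbb$bbbabababaabbbbabba  a
   20  bbbabababaabbbbabbabbb$  $
   21  bbbabbabbb$bbbabababaab  b
   22  bbbbabbabbb$bbbabababaa  a

bbbbbbbabaaabbbbbbaa$ba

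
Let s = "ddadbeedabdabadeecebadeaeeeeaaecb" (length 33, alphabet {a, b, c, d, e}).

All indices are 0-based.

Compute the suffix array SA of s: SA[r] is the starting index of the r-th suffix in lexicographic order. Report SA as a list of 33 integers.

[28, 11, 8, 2, 20, 13, 29, 23, 32, 19, 12, 9, 4, 31, 17, 10, 7, 1, 3, 0, 21, 14, 27, 22, 18, 30, 16, 6, 26, 15, 5, 25, 24]

rank | idx | suffix
   0 |  28 | aaecb
   1 |  11 | abadeecebadeaeeeeaaecb
   2 |   8 | abdabadeecebadeaeeeeaaecb
   3 |   2 | adbeedabdabadeecebadeaeeeeaaecb
   4 |  20 | adeaeeeeaaecb
   5 |  13 | adeecebadeaeeeeaaecb
   6 |  29 | aecb
   7 |  23 | aeeeeaaecb
   8 |  32 | b
   9 |  19 | badeaeeeeaaecb
  10 |  12 | badeecebadeaeeeeaaecb
  11 |   9 | bdabadeecebadeaeeeeaaecb
  12 |   4 | beedabdabadeecebadeaeeeeaaecb
  13 |  31 | cb
  14 |  17 | cebadeaeeeeaaecb
  15 |  10 | dabadeecebadeaeeeeaaecb
  16 |   7 | dabdabadeecebadeaeeeeaaecb
  17 |   1 | dadbeedabdabadeecebadeaeeeeaaecb
  18 |   3 | dbeedabdabadeecebadeaeeeeaaecb
  19 |   0 | ddadbeedabdabadeecebadeaeeeeaaecb
  20 |  21 | deaeeeeaaecb
  21 |  14 | deecebadeaeeeeaaecb
  22 |  27 | eaaecb
  23 |  22 | eaeeeeaaecb
  24 |  18 | ebadeaeeeeaaecb
  25 |  30 | ecb
  26 |  16 | ecebadeaeeeeaaecb
  27 |   6 | edabdabadeecebadeaeeeeaaecb
  28 |  26 | eeaaecb
  29 |  15 | eecebadeaeeeeaaecb
  30 |   5 | eedabdabadeecebadeaeeeeaaecb
  31 |  25 | eeeaaecb
  32 |  24 | eeeeaaecb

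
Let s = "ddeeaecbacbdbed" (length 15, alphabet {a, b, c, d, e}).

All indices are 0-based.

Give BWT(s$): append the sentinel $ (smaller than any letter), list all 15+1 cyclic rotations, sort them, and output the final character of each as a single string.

dbeccdeaeb$deabd

rank  rotation          last
    0  $ddeeaecbacbdbed  d
    1  acbdbed$ddeeaecb  b
    2  aecbacbdbed$ddee  e
    3  bacbdbed$ddeeaec  c
    4  bdbed$ddeeaecbac  c
    5  bed$ddeeaecbacbd  d
    6  cbacbdbed$ddeeae  e
    7  cbdbed$ddeeaecba  a
    8  d$ddeeaecbacbdbe  e
    9  dbed$ddeeaecbacb  b
   10  ddeeaecbacbdbed$  $
   11  deeaecbacbdbed$d  d
   12  eaecbacbdbed$dde  e
   13  ecbacbdbed$ddeea  a
   14  ed$ddeeaecbacbdb  b
   15  eeaecbacbdbed$dd  d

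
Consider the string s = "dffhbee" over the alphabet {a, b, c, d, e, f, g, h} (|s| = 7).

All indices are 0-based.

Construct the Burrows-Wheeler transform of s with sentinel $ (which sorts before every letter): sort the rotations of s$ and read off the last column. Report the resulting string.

rank  rotation  last
    0  $dffhbee  e
    1  bee$dffh  h
    2  dffhbee$  $
    3  e$dffhbe  e
    4  ee$dffhb  b
    5  ffhbee$d  d
    6  fhbee$df  f
    7  hbee$dff  f

eh$ebdff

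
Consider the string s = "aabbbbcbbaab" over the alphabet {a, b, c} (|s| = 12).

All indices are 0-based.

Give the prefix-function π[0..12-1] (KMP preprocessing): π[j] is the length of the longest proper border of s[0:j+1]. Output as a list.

π[0] = 0
j=1 s[j]='a': π[1]=1 (border 'a')
j=2 s[j]='b': k: 1→0; π[2]=0 (border '')
j=3 s[j]='b': π[3]=0 (border '')
j=4 s[j]='b': π[4]=0 (border '')
j=5 s[j]='b': π[5]=0 (border '')
j=6 s[j]='c': π[6]=0 (border '')
j=7 s[j]='b': π[7]=0 (border '')
j=8 s[j]='b': π[8]=0 (border '')
j=9 s[j]='a': π[9]=1 (border 'a')
j=10 s[j]='a': π[10]=2 (border 'aa')
j=11 s[j]='b': π[11]=3 (border 'aab')

[0, 1, 0, 0, 0, 0, 0, 0, 0, 1, 2, 3]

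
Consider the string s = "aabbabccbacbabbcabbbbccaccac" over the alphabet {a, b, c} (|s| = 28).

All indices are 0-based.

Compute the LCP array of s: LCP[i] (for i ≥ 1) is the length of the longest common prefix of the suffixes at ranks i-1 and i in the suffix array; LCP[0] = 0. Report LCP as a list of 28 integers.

[0, 1, 3, 3, 2, 1, 2, 2, 0, 3, 2, 1, 2, 3, 2, 3, 1, 2, 3, 0, 1, 2, 3, 1, 3, 1, 4, 2]

rank | idx | suffix
   0 |   0 | aabbabccbacbabbcabbbbccaccac
   1 |   1 | abbabccbacbabbcabbbbccaccac
   2 |  16 | abbbbccaccac
   3 |  12 | abbcabbbbccaccac
   4 |   4 | abccbacbabbcabbbbccaccac
   5 |  26 | ac
   6 |   9 | acbabbcabbbbccaccac
   7 |  23 | accac
   8 |  11 | babbcabbbbccaccac
   9 |   3 | babccbacbabbcabbbbccaccac
  10 |   8 | bacbabbcabbbbccaccac
  11 |   2 | bbabccbacbabbcabbbbccaccac
  12 |  17 | bbbbccaccac
  13 |  18 | bbbccaccac
  14 |  13 | bbcabbbbccaccac
  15 |  19 | bbccaccac
  16 |  14 | bcabbbbccaccac
  17 |  20 | bccaccac
  18 |   5 | bccbacbabbcabbbbccaccac
  19 |  27 | c
  20 |  15 | cabbbbccaccac
  21 |  25 | cac
  22 |  22 | caccac
  23 |  10 | cbabbcabbbbccaccac
  24 |   7 | cbacbabbcabbbbccaccac
  25 |  24 | ccac
  26 |  21 | ccaccac
  27 |   6 | ccbacbabbcabbbbccaccac

SA = [0, 1, 16, 12, 4, 26, 9, 23, 11, 3, 8, 2, 17, 18, 13, 19, 14, 20, 5, 27, 15, 25, 22, 10, 7, 24, 21, 6]
rank  pair      lcp
   1  s[0:],s[1:]  1  'a'
   2  s[1:],s[16:]  3  'abb'
   3  s[16:],s[12:]  3  'abb'
   4  s[12:],s[4:]  2  'ab'
   5  s[4:],s[26:]  1  'a'
   6  s[26:],s[9:]  2  'ac'
   7  s[9:],s[23:]  2  'ac'
   8  s[23:],s[11:]  0  ''
   9  s[11:],s[3:]  3  'bab'
  10  s[3:],s[8:]  2  'ba'
  11  s[8:],s[2:]  1  'b'
  12  s[2:],s[17:]  2  'bb'
  13  s[17:],s[18:]  3  'bbb'
  14  s[18:],s[13:]  2  'bb'
  15  s[13:],s[19:]  3  'bbc'
  16  s[19:],s[14:]  1  'b'
  17  s[14:],s[20:]  2  'bc'
  18  s[20:],s[5:]  3  'bcc'
  19  s[5:],s[27:]  0  ''
  20  s[27:],s[15:]  1  'c'
  21  s[15:],s[25:]  2  'ca'
  22  s[25:],s[22:]  3  'cac'
  23  s[22:],s[10:]  1  'c'
  24  s[10:],s[7:]  3  'cba'
  25  s[7:],s[24:]  1  'c'
  26  s[24:],s[21:]  4  'ccac'
  27  s[21:],s[6:]  2  'cc'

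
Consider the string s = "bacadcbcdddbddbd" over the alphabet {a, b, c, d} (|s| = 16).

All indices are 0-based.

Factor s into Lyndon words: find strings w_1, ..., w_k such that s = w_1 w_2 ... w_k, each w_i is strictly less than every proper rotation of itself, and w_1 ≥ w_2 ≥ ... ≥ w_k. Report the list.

["b", "acadcbcdddbddbd"]

emit factor 1: 'b' (i=0, period=1)
emit factor 2: 'acadcbcdddbddbd' (i=1, period=15)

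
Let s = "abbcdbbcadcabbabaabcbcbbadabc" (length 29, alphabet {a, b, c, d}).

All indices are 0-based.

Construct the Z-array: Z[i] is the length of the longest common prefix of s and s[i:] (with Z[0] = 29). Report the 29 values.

[29, 0, 0, 0, 0, 0, 0, 0, 1, 0, 0, 3, 0, 0, 2, 0, 1, 2, 0, 0, 0, 0, 0, 0, 1, 0, 2, 0, 0]

Z[0]=29
i=1: outside box; Z[1]=0
i=2: outside box; Z[2]=0
i=3: outside box; Z[3]=0
i=4: outside box; Z[4]=0
i=5: outside box; Z[5]=0
i=6: outside box; Z[6]=0
i=7: outside box; Z[7]=0
i=8: outside box; Z[8]=1 scan→box=[8,9)
i=9: outside box; Z[9]=0
i=10: outside box; Z[10]=0
i=11: outside box; Z[11]=3 scan→box=[11,14)
i=12: min(r-i=2, Z[1]=0)=0; Z[12]=0
i=13: min(r-i=1, Z[2]=0)=0; Z[13]=0
i=14: outside box; Z[14]=2 scan→box=[14,16)
i=15: min(r-i=1, Z[1]=0)=0; Z[15]=0
i=16: outside box; Z[16]=1 scan→box=[16,17)
i=17: outside box; Z[17]=2 scan→box=[17,19)
i=18: min(r-i=1, Z[1]=0)=0; Z[18]=0
i=19: outside box; Z[19]=0
i=20: outside box; Z[20]=0
i=21: outside box; Z[21]=0
i=22: outside box; Z[22]=0
i=23: outside box; Z[23]=0
i=24: outside box; Z[24]=1 scan→box=[24,25)
i=25: outside box; Z[25]=0
i=26: outside box; Z[26]=2 scan→box=[26,28)
i=27: min(r-i=1, Z[1]=0)=0; Z[27]=0
i=28: outside box; Z[28]=0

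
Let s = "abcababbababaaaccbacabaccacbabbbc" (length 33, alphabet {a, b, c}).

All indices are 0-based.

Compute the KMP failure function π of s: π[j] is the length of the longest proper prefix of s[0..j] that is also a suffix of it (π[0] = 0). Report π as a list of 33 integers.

π[0] = 0
j=1 s[j]='b': π[1]=0 (border '')
j=2 s[j]='c': π[2]=0 (border '')
j=3 s[j]='a': π[3]=1 (border 'a')
j=4 s[j]='b': π[4]=2 (border 'ab')
j=5 s[j]='a': k: 2→0; π[5]=1 (border 'a')
j=6 s[j]='b': π[6]=2 (border 'ab')
j=7 s[j]='b': k: 2→0; π[7]=0 (border '')
j=8 s[j]='a': π[8]=1 (border 'a')
j=9 s[j]='b': π[9]=2 (border 'ab')
j=10 s[j]='a': k: 2→0; π[10]=1 (border 'a')
j=11 s[j]='b': π[11]=2 (border 'ab')
j=12 s[j]='a': k: 2→0; π[12]=1 (border 'a')
j=13 s[j]='a': k: 1→0; π[13]=1 (border 'a')
j=14 s[j]='a': k: 1→0; π[14]=1 (border 'a')
j=15 s[j]='c': k: 1→0; π[15]=0 (border '')
j=16 s[j]='c': π[16]=0 (border '')
j=17 s[j]='b': π[17]=0 (border '')
j=18 s[j]='a': π[18]=1 (border 'a')
j=19 s[j]='c': k: 1→0; π[19]=0 (border '')
j=20 s[j]='a': π[20]=1 (border 'a')
j=21 s[j]='b': π[21]=2 (border 'ab')
j=22 s[j]='a': k: 2→0; π[22]=1 (border 'a')
j=23 s[j]='c': k: 1→0; π[23]=0 (border '')
j=24 s[j]='c': π[24]=0 (border '')
j=25 s[j]='a': π[25]=1 (border 'a')
j=26 s[j]='c': k: 1→0; π[26]=0 (border '')
j=27 s[j]='b': π[27]=0 (border '')
j=28 s[j]='a': π[28]=1 (border 'a')
j=29 s[j]='b': π[29]=2 (border 'ab')
j=30 s[j]='b': k: 2→0; π[30]=0 (border '')
j=31 s[j]='b': π[31]=0 (border '')
j=32 s[j]='c': π[32]=0 (border '')

[0, 0, 0, 1, 2, 1, 2, 0, 1, 2, 1, 2, 1, 1, 1, 0, 0, 0, 1, 0, 1, 2, 1, 0, 0, 1, 0, 0, 1, 2, 0, 0, 0]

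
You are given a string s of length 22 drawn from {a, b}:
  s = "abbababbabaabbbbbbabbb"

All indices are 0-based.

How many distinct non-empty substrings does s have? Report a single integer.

191

rank→(start, suffix):
  0 → (10, 'aabbbbbbabbb')
  1 → (8, 'abaabbbbbbabbb')
  2 → (3, 'ababbabaabbbbbbabbb')
  3 → (5, 'abbabaabbbbbbabbb')
  4 → (0, 'abbababbabaabbbbbbabbb')
  5 → (18, 'abbb')
  6 → (11, 'abbbbbbabbb')
  7 → (21, 'b')
  8 → (9, 'baabbbbbbabbb')
  9 → (7, 'babaabbbbbbabbb')
  10 → (2, 'bababbabaabbbbbbabbb')
  11 → (4, 'babbabaabbbbbbabbb')
  12 → (17, 'babbb')
  13 → (20, 'bb')
  14 → (6, 'bbabaabbbbbbabbb')
  15 → (1, 'bbababbabaabbbbbbabbb')
  16 → (16, 'bbabbb')
  17 → (19, 'bbb')
  18 → (15, 'bbbabbb')
  19 → (14, 'bbbbabbb')
  20 → (13, 'bbbbbabbb')
  21 → (12, 'bbbbbbabbb')

SA = [10, 8, 3, 5, 0, 18, 11, 21, 9, 7, 2, 4, 17, 20, 6, 1, 16, 19, 15, 14, 13, 12]
[i] adj suffixes → lcp
  [1] 10/8 → 1 ('a')
  [2] 8/3 → 3 ('aba')
  [3] 3/5 → 2 ('ab')
  [4] 5/0 → 6 ('abbaba')
  [5] 0/18 → 3 ('abb')
  [6] 18/11 → 4 ('abbb')
  [7] 11/21 → 0 ('')
  [8] 21/9 → 1 ('b')
  [9] 9/7 → 2 ('ba')
  [10] 7/2 → 4 ('baba')
  [11] 2/4 → 3 ('bab')
  [12] 4/17 → 4 ('babb')
  [13] 17/20 → 1 ('b')
  [14] 20/6 → 2 ('bb')
  [15] 6/1 → 5 ('bbaba')
  [16] 1/16 → 4 ('bbab')
  [17] 16/19 → 2 ('bb')
  [18] 19/15 → 3 ('bbb')
  [19] 15/14 → 3 ('bbb')
  [20] 14/13 → 4 ('bbbb')
  [21] 13/12 → 5 ('bbbbb')

n(n+1)/2 = 22·23/2 = 253
Σ LCP = 0 + 1 + 3 + 2 + 6 + 3 + 4 + 0 + 1 + 2 + 4 + 3 + 4 + 1 + 2 + 5 + 4 + 2 + 3 + 3 + 4 + 5 = 62
distinct = 253 − 62 = 191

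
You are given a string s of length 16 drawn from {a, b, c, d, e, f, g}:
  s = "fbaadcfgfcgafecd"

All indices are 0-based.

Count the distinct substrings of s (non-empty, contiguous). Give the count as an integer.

127

rank | idx | suffix
   0 |   2 | aadcfgfcgafecd
   1 |   3 | adcfgfcgafecd
   2 |  11 | afecd
   3 |   1 | baadcfgfcgafecd
   4 |  14 | cd
   5 |   5 | cfgfcgafecd
   6 |   9 | cgafecd
   7 |  15 | d
   8 |   4 | dcfgfcgafecd
   9 |  13 | ecd
  10 |   0 | fbaadcfgfcgafecd
  11 |   8 | fcgafecd
  12 |  12 | fecd
  13 |   6 | fgfcgafecd
  14 |  10 | gafecd
  15 |   7 | gfcgafecd

SA = [2, 3, 11, 1, 14, 5, 9, 15, 4, 13, 0, 8, 12, 6, 10, 7]
rank  pair      lcp
   1  s[2:],s[3:]  1  'a'
   2  s[3:],s[11:]  1  'a'
   3  s[11:],s[1:]  0  ''
   4  s[1:],s[14:]  0  ''
   5  s[14:],s[5:]  1  'c'
   6  s[5:],s[9:]  1  'c'
   7  s[9:],s[15:]  0  ''
   8  s[15:],s[4:]  1  'd'
   9  s[4:],s[13:]  0  ''
  10  s[13:],s[0:]  0  ''
  11  s[0:],s[8:]  1  'f'
  12  s[8:],s[12:]  1  'f'
  13  s[12:],s[6:]  1  'f'
  14  s[6:],s[10:]  0  ''
  15  s[10:],s[7:]  1  'g'

n(n+1)/2 = 16·17/2 = 136
Σ LCP = 0 + 1 + 1 + 0 + 0 + 1 + 1 + 0 + 1 + 0 + 0 + 1 + 1 + 1 + 0 + 1 = 9
distinct = 136 − 9 = 127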